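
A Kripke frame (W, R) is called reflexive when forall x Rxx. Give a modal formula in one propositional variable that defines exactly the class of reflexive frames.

□q → q

This is reflexivity; the standard corresponding axiom is T: □q → q.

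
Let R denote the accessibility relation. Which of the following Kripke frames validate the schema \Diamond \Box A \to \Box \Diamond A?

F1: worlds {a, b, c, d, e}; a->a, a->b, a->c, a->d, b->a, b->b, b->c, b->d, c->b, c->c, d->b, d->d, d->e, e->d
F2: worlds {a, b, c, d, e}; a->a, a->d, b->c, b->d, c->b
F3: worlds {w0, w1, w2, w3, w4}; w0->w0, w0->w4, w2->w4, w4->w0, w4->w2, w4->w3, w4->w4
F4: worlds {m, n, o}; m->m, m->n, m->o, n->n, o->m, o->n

This is the axiom for convergence; its first-order frame correspondent is \forall x \forall y \forall z (Rxy \wedge Rxz \to \exists w (Ryw \wedge Rzw)).
F1: condition met.
F2: fails — Raa and Rad but a and d have no common successor.
F3: fails — Rw4w4 and Rw4w3 but w4 and w3 have no common successor.
F4: condition met.
Valid on: F1, F4.

F1, F4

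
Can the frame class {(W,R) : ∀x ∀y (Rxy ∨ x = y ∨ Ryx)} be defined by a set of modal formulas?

Any modally definable frame class is closed under disjoint unions.
Take 2 disjoint single-world reflexive frames: each is trivially connected, but their disjoint union has 2 worlds with no edge between distinct components, so it is not connected.
Hence connectedness of R is not modally definable.

No — not modally definable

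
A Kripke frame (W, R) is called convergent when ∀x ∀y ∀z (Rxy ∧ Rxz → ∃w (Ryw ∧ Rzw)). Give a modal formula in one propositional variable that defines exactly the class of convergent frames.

A defining formula is ◇□s → □◇s (the .2 axiom).

◇□s → □◇s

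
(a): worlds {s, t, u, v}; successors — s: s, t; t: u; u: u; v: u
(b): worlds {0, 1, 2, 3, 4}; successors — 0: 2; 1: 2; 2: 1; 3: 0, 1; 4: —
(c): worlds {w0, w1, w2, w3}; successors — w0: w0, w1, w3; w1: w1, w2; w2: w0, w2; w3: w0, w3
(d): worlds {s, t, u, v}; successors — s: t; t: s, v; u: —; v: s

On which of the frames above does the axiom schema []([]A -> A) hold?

(c)

This is the axiom for shift-reflexivity; its first-order frame correspondent is forall x forall y (Rxy -> Ryy).
(a): fails — Rst but not Rtt.
(b): fails — R31 but not R11.
(c): condition met.
(d): fails — Rvs but not Rss.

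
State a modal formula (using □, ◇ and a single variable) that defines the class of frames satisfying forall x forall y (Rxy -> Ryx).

r → □◇r

The condition is symmetry. The B schema r → □◇r defines it.
Suppose r→□◇r is valid. Take Rxy and set V(r)={x}. Then r at x, so □◇r at x, so ◇r at y, so some z with Ryz has r; z=x, i.e. Ryx.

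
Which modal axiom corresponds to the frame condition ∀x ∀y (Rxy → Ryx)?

r → □◇r

A defining formula is r → □◇r (the B axiom).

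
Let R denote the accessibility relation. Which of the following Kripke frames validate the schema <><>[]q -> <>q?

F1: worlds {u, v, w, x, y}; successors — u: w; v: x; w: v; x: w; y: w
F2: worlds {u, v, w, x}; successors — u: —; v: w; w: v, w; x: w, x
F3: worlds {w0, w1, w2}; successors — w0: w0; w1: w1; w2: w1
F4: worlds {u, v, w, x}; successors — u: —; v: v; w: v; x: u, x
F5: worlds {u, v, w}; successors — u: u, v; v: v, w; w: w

Frame correspondent (Sahlqvist): forall x forall y (x R^2 y -> exists w (yRw & xRw)) — i.e. a generalized confluence (Geach) condition.
F1: fails — uR²v but no t with vRt and uRt.
F2: holds.
F3: holds.
F4: fails — xR²u but no t with uRt and xRt.
F5: fails — uR²w but no t with wRt and uRt.

F2, F3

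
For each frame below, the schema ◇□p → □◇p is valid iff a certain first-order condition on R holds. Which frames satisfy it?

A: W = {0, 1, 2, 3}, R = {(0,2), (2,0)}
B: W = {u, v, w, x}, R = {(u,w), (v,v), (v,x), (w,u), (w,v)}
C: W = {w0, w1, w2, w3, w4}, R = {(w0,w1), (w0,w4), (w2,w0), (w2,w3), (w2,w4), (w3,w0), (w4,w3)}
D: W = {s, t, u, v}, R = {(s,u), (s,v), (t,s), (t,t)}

A

The schema corresponds to convergence: ∀x ∀y ∀z (Rxy ∧ Rxz → ∃w (Ryw ∧ Rzw)).
A: condition met.
B: fails — Rvv and Rvx but v and x have no common successor.
C: fails — Rw0w4 and Rw0w1 but w4 and w1 have no common successor.
D: fails — Rsu and Rsu but u and u have no common successor.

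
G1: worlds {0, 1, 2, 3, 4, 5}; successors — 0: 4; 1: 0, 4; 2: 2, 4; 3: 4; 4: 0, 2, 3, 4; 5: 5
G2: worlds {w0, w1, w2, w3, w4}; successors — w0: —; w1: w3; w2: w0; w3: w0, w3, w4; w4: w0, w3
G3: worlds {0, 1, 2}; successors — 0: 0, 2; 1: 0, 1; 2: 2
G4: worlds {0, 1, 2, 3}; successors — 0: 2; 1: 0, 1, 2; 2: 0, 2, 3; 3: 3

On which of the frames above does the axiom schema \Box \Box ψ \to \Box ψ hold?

This is the axiom for density; its first-order frame correspondent is \forall x \forall y (Rxy \to \exists z (Rxz \wedge Rzy)).
G1: holds.
G2: fails — Rw2w0 but no z with Rw2z and Rzw0.
G3: holds.
G4: holds.
Valid on: G1, G3, G4.

G1, G3, G4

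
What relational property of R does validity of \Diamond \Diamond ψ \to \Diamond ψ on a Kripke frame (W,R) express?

This schema is equivalent to the 4 axiom □ψ → □□ψ.
It corresponds to transitivity: \forall x \forall y \forall z (Rxy \wedge Ryz \to Rxz).

transitivity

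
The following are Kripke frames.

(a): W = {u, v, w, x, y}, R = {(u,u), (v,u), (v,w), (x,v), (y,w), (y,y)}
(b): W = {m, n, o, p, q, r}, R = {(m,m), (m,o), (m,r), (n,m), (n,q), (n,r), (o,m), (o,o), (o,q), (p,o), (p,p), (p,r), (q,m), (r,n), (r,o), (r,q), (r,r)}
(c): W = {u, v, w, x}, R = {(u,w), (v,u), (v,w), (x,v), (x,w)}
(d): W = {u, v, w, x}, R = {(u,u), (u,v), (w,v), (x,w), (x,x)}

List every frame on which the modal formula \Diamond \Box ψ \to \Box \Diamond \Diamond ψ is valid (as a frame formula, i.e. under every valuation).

(b)

The schema corresponds to a generalized confluence (Geach) condition: \forall x \forall y \forall z ((xRy \wedge xRz) \to \exists w (yRw \wedge z R^2 w)).
(a): fails — vRu, vRw but no t with uRt and wR²t.
(b): holds.
(c): fails — uRw, uRw but no t with wRt and wR²t.
(d): fails — uRu, uRv but no t with uRt and vR²t.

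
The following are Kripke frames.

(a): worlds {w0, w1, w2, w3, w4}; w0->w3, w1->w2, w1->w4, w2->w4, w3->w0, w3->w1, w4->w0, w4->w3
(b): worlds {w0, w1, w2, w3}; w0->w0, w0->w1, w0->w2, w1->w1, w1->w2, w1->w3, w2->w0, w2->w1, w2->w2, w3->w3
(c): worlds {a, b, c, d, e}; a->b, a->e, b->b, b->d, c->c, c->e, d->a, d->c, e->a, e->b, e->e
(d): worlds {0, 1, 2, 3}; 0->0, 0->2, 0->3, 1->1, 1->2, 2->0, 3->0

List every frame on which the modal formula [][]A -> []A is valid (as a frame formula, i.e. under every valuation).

This is the axiom for density; its first-order frame correspondent is forall x forall y (Rxy -> exists z (Rxz & Rzy)).
(a): fails — Rw1w2 but no z with Rw1z and Rzw2.
(b): satisfies the condition.
(c): fails — Rda but no z with Rdz and Rza.
(d): satisfies the condition.

(b), (d)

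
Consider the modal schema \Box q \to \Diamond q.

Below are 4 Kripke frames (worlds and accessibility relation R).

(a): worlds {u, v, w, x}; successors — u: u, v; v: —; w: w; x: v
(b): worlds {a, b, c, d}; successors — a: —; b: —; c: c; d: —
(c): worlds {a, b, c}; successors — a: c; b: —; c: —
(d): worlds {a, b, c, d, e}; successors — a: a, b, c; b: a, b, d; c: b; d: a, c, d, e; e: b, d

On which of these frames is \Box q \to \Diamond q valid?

Frame correspondent (Sahlqvist): \forall x \exists y Rxy — i.e. seriality.
(a): fails — world v has no successor.
(b): fails — world a has no successor.
(c): fails — world b has no successor.
(d): holds.

(d)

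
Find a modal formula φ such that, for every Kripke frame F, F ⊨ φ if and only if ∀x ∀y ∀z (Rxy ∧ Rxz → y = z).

◇q → □q

The condition is partial functionality. The CD schema ◇q → □q defines it.
Suppose ◇q→□q is valid. Take Rxy, Rxz and set V(q)={y}. Then ◇q at x, so □q at x, so q at z, i.e. z=y.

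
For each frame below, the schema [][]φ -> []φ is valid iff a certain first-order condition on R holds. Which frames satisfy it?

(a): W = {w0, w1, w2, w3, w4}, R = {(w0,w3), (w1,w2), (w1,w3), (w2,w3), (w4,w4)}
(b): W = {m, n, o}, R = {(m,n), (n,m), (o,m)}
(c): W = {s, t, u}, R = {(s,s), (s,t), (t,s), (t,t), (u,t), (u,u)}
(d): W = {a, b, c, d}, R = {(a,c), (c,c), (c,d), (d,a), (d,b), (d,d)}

The schema corresponds to density: forall x forall y (Rxy -> exists z (Rxz & Rzy)).
(a): fails — Rw1w2 but no z with Rw1z and Rzw2.
(b): fails — Rom but no z with Roz and Rzm.
(c): holds.
(d): holds.

(c), (d)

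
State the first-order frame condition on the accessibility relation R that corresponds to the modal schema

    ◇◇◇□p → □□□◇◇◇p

∀x ∀y ∀z ((xR³y ∧ xR³z) → ∃w (yRw ∧ zR³w))

This is a Sahlqvist (Geach-type) schema ◇^3□^1p → □^3◇^3p.
First-order correspondent: ∀x ∀y ∀z ((xR³y ∧ xR³z) → ∃w (yRw ∧ zR³w)).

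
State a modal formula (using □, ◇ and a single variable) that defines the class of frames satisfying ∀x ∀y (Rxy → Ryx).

ψ → □◇ψ

The condition is symmetry. The B schema ψ → □◇ψ defines it.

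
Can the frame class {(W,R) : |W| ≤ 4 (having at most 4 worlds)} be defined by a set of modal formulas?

No

Modal frame validity is preserved under disjoint unions.
Any modal formula valid on each of 5 disjoint one-world frames is valid on their disjoint union (validity is preserved under disjoint unions). Each one-world frame has |W|=1≤4, but the union has |W|=5.
So no modal formula (or set of formulas) defines exactly the |W|≤4 frames.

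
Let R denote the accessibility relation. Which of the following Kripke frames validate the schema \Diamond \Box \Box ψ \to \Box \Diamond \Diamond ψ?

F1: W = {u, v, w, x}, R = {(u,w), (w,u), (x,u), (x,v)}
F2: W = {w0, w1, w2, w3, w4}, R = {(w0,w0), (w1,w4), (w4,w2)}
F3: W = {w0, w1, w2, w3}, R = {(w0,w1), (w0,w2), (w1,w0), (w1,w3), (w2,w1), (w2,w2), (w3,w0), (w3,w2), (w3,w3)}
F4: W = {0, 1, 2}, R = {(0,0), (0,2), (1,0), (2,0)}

Frame correspondent (Sahlqvist): \forall x \forall y \forall z ((xRy \wedge xRz) \to \exists w (y R^2 w \wedge z R^2 w)) — i.e. a generalized confluence (Geach) condition.
F1: fails — xRu, xRv but no t with uR²t and vR²t.
F2: fails — w1Rw4, w1Rw4 but no w with w4R²w and w4R²w.
F3: condition met.
F4: condition met.
Valid on: F3, F4.

F3, F4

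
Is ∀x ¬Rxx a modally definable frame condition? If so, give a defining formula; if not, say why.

No

If a class were modally definable it would be closed under surjective bounded morphisms (Goldblatt–Thomason).
The 3-cycle (worlds s,t,u with s→t→u→s) is irreflexive, and the map sending every world to a single reflexive point • is a surjective bounded morphism (forth: every edge maps to (•,•); back: every world has a successor). So any modal formula valid on the 3-cycle is also valid on the reflexive point, which is not irreflexive.
So the class is not modally definable.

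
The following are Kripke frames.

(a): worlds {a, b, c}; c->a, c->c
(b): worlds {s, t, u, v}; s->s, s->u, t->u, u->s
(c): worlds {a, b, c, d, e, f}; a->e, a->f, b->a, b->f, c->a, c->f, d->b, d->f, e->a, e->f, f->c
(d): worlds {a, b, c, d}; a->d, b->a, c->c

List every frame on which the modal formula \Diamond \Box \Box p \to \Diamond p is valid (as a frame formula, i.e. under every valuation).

This is the axiom for a generalized confluence (Geach) condition; its first-order frame correspondent is \forall x \forall y (xRy \to \exists w (y R^2 w \wedge xRw)).
(a): fails — cRa but no w with aR²w and cRw.
(b): ✓.
(c): ✓.
(d): fails — aRd but no w with dR²w and aRw.

(b), (c)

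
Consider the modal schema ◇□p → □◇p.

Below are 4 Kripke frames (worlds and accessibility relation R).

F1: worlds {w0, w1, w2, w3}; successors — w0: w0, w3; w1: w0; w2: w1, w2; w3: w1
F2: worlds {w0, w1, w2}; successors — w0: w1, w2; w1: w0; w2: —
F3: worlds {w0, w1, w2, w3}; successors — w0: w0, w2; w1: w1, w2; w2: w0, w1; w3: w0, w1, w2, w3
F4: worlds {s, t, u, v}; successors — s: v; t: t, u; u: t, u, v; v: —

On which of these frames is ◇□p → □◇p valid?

Frame correspondent (Sahlqvist): ∀x ∀y ∀z (Rxy ∧ Rxz → ∃w (Ryw ∧ Rzw)) — i.e. convergence.
F1: fails — Rw0w0 and Rw0w3 but w0 and w3 have no common successor.
F2: fails — Rw0w1 and Rw0w2 but w1 and w2 have no common successor.
F3: ✓.
F4: fails — Rsv and Rsv but v and v have no common successor.
Valid on: F3.

F3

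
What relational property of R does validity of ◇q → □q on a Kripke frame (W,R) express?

Suppose ◇q→□q is valid. Take Rxy, Rxz and set V(q)={y}. Then ◇q at x, so □q at x, so q at z, i.e. z=y.

partial functionality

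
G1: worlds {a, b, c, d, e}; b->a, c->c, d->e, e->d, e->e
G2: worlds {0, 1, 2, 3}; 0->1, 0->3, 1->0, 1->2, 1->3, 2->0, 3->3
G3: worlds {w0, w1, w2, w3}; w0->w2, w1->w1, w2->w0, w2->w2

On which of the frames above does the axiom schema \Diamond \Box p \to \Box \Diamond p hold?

G3

The schema corresponds to convergence: \forall x \forall y \forall z (Rxy \wedge Rxz \to \exists w (Ryw \wedge Rzw)).
G1: fails — Rba and Rba but a and a have no common successor.
G2: fails — R10 and R12 but 0 and 2 have no common successor.
G3: condition met.
Valid on: G3.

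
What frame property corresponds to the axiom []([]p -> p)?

Suppose □(□p→p) is valid. Take Rxy and set V(p)={w : Ryw}. Then at y, □p holds; since □(□p→p) at x, □p→p at y, so p at y, i.e. Ryy.
Conversely, any frame satisfying forall x forall y (Rxy -> Ryy) validates the schema.
Frame condition: forall x forall y (Rxy -> Ryy).

shift-reflexivity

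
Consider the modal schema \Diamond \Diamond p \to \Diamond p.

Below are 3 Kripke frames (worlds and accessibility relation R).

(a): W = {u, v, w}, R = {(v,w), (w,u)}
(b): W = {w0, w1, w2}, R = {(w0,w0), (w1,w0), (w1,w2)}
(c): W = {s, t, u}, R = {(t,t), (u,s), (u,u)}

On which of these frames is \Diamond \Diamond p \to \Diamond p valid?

The schema corresponds to transitivity: \forall x \forall y \forall z (Rxy \wedge Ryz \to Rxz).
(a): fails — Rvw and Rwu but not Rvu.
(b): ✓.
(c): ✓.
Valid on: (b), (c).

(b), (c)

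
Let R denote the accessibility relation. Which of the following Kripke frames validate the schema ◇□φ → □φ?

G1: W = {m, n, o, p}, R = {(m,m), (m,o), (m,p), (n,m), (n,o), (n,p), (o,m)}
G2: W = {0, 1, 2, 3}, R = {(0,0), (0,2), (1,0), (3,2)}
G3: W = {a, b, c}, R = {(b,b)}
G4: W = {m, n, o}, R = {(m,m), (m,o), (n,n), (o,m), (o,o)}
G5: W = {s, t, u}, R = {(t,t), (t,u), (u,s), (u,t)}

G3, G4

The schema corresponds to the Euclidean property: ∀x ∀y ∀z (Rxy ∧ Rxz → Ryz).
G1: fails — Rmo and Rmo but not Roo.
G2: fails — R02 and R00 but not R20.
G3: ✓.
G4: ✓.
G5: fails — Rtu and Rtu but not Ruu.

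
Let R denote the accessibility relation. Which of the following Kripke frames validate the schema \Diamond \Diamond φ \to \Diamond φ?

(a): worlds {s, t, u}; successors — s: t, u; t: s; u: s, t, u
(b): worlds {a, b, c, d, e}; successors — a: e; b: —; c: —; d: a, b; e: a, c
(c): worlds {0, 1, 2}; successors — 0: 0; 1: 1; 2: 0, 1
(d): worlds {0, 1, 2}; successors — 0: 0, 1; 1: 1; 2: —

(c), (d)

Frame correspondent (Sahlqvist): \forall x \forall y \forall z (Rxy \wedge Ryz \to Rxz) — i.e. transitivity.
(a): fails — Rts and Rsu but not Rtu.
(b): fails — Rea and Rae but not Ree.
(c): holds.
(d): holds.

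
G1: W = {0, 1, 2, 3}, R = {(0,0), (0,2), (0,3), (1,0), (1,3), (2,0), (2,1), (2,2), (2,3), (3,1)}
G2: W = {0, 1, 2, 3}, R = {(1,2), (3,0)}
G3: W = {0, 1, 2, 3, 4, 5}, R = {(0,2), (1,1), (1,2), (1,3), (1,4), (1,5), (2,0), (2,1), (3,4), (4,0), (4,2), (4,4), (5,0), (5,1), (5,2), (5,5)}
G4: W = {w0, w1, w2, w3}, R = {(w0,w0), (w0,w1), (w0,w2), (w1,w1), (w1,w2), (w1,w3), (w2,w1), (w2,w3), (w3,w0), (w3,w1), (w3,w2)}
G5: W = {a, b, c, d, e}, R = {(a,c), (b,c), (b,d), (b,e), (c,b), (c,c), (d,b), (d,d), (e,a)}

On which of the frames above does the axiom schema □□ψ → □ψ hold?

G4

This is the axiom for density; its first-order frame correspondent is ∀x ∀y (Rxy → ∃z (Rxz ∧ Rzy)).
G1: fails — R31 but no z with R3z and Rz1.
G2: fails — R12 but no z with R1z and Rz2.
G3: fails — R02 but no z with R0z and Rz2.
G4: holds.
G5: fails — Rea but no z with Rez and Rza.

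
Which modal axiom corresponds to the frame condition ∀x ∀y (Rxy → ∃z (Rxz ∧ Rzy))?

A defining formula is □□p → □p (the C4 axiom).
Suppose □□p→□p is valid. Take Rxy and set V(p)={w : xR²w}. Then □□p at x, so □p at x, so p at y, i.e. ∃z(Rxz∧Rzy).

□□p → □p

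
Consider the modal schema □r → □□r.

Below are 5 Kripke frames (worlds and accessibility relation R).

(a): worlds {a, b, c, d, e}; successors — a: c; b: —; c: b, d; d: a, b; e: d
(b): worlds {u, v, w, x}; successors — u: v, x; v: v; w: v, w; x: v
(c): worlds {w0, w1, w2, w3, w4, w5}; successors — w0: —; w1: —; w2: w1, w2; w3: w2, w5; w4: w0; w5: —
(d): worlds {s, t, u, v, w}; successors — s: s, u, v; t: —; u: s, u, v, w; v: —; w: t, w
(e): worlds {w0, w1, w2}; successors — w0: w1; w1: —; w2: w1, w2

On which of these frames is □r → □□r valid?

Frame correspondent (Sahlqvist): ∀x ∀y ∀z (Rxy ∧ Ryz → Rxz) — i.e. transitivity.
(a): fails — Rcd and Rda but not Rca.
(b): ✓.
(c): fails — Rw3w2 and Rw2w1 but not Rw3w1.
(d): fails — Ruw and Rwt but not Rut.
(e): ✓.
Valid on: (b), (e).

(b), (e)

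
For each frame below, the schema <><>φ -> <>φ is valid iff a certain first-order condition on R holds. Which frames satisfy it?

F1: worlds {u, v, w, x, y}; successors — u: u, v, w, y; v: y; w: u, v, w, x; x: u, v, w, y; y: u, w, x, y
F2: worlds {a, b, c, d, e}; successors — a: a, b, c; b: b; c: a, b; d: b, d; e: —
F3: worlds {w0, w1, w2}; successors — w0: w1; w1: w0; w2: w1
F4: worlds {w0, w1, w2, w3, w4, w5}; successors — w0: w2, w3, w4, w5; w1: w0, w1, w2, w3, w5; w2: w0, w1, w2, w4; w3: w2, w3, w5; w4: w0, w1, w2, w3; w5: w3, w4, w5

none

This is the axiom for transitivity; its first-order frame correspondent is forall x forall y forall z (Rxy & Ryz -> Rxz).
F1: fails — Rxw and Rwx but not Rxx.
F2: fails — Rca and Rac but not Rcc.
F3: fails — Rw0w1 and Rw1w0 but not Rw0w0.
F4: fails — Rw4w3 and Rw3w5 but not Rw4w5.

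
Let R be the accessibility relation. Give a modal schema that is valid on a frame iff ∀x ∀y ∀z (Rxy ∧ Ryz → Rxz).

□s → □□s

The condition is transitivity. The 4 schema □s → □□s defines it.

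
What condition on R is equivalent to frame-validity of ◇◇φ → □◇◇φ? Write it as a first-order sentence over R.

∀x ∀y ∀z ((xR²y ∧ xRz) → ∃w (y = w ∧ zR²w))

This is a Sahlqvist (Geach-type) schema ◇^2□^0φ → □^1◇^2φ.
Minimal-valuation argument: fix x; take any y with xR^2y and any z with xR^1z. Set V(φ) to the set of worlds R-reachable from y in exactly 0 steps. Then □^0φ holds at y, so the antecedent holds at x; validity forces ◇^2φ at z, giving a w with zR^2w and yR^0w.
First-order correspondent: ∀x ∀y ∀z ((xR²y ∧ xRz) → ∃w (y = w ∧ zR²w)).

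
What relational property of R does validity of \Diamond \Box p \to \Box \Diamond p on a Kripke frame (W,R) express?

Suppose ◇□p→□◇p is valid. Take Rxy, Rxz and set V(p)={w : Ryw}. Then □p at y so ◇□p at x, so □◇p at x, so ◇p at z, giving w with Rzw and Ryw.
Conversely, on a frame with convergence the schema holds at every world under every valuation.
So the correspondent is convergence.

Convergence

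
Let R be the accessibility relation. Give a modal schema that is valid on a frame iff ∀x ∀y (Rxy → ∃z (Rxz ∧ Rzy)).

□□q → □q

A defining formula is □□q → □q (the C4 axiom).
Suppose □□q→□q is valid. Take Rxy and set V(q)={w : xR²w}. Then □□q at x, so □q at x, so q at y, i.e. ∃z(Rxz∧Rzy).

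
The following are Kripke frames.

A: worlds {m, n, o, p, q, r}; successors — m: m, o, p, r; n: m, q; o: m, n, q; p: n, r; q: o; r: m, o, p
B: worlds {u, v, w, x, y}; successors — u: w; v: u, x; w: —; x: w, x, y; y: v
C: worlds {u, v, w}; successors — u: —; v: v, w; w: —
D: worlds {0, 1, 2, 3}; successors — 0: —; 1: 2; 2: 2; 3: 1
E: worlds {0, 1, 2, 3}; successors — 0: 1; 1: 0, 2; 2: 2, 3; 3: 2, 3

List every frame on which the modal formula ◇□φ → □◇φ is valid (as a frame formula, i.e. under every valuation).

Frame correspondent (Sahlqvist): ∀x ∀y ∀z (Rxy ∧ Rxz → ∃w (Ryw ∧ Rzw)) — i.e. convergence.
A: fails — Rmr and Rmp but r and p have no common successor.
B: fails — Ruw and Ruw but w and w have no common successor.
C: fails — Rvv and Rvw but v and w have no common successor.
D: satisfies the condition.
E: fails — R10 and R12 but 0 and 2 have no common successor.

D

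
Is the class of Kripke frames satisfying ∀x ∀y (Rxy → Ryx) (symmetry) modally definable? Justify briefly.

This is a Sahlqvist condition; the B axiom q → □◇q defines it.
Suppose q→□◇q is valid. Take Rxy and set V(q)={x}. Then q at x, so □◇q at x, so ◇q at y, so some z with Ryz has q; z=x, i.e. Ryx.

Yes, by q → □◇q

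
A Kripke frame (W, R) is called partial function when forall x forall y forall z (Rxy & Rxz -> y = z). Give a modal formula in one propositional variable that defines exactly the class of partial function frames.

◇q → □q

A defining formula is ◇q → □q (the CD axiom).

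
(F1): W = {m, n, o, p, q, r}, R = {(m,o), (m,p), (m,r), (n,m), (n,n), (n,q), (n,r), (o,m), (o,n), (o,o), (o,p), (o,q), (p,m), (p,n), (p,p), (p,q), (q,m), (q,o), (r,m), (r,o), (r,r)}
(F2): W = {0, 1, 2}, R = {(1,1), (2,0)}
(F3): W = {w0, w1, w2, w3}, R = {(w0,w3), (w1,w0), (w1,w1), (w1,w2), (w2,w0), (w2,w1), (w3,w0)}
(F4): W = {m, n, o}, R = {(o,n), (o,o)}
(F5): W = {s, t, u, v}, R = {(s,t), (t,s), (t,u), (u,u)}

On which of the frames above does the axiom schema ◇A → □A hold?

This is the axiom for partial functionality; its first-order frame correspondent is ∀x ∀y ∀z (Rxy ∧ Rxz → y = z).
(F1): fails — m sees both o and p.
(F2): ✓.
(F3): fails — w1 sees both w0 and w1.
(F4): fails — o sees both n and o.
(F5): fails — t sees both s and u.
Valid on: (F2).

(F2)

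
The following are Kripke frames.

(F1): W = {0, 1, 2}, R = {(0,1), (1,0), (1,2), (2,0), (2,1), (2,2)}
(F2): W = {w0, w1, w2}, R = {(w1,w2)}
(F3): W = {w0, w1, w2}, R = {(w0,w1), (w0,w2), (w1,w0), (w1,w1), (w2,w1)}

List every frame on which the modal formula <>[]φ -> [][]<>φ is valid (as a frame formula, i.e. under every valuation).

(F2), (F3)

The schema corresponds to a generalized confluence (Geach) condition: forall x forall y forall z ((xRy & x R^2 z) -> exists w (yRw & zRw)).
(F1): fails — 0R1, 0R²0 but no w with 1Rw and 0Rw.
(F2): satisfies the condition.
(F3): satisfies the condition.
Valid on: (F2), (F3).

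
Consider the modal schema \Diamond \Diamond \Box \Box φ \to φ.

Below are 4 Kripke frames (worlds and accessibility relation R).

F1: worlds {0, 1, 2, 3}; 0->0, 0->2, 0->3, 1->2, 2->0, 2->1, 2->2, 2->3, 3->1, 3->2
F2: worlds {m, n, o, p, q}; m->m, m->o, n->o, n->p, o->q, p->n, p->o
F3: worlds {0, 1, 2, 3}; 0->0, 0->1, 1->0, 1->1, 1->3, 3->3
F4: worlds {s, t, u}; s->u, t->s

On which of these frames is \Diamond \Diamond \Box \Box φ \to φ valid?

This is the axiom for a generalized confluence (Geach) condition; its first-order frame correspondent is \forall x \forall y (x R^2 y \to \exists w (y R^2 w \wedge x = w)).
F1: ✓.
F2: fails — mR²o but no w with oR²w and m=w.
F3: fails — 0R²3 but no w with 3R²w and 0=w.
F4: fails — tR²u but no w with uR²w and t=w.

F1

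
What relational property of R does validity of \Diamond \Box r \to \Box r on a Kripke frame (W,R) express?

This is frame-equivalent to ◇r → □◇r (substitute ¬r for r and contrapose).
Suppose ◇r→□◇r is valid. Take Rxy, Rxz and set V(r)={y}. Then ◇r at x, so □◇r at x, so ◇r at z, so some w with Rzw has r; w=y, i.e. Rzy. By symmetry of the argument, Ryz.

the Euclidean property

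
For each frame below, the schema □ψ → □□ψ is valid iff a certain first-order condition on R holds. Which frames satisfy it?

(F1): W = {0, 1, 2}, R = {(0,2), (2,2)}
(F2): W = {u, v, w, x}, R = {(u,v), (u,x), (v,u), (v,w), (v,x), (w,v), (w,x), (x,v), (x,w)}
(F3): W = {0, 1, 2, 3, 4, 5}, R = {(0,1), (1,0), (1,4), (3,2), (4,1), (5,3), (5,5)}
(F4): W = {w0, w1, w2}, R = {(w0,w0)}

(F1), (F4)

This is the axiom for transitivity; its first-order frame correspondent is ∀x ∀y ∀z (Rxy ∧ Ryz → Rxz).
(F1): condition met.
(F2): fails — Ruv and Rvw but not Ruw.
(F3): fails — R10 and R01 but not R11.
(F4): condition met.
Valid on: (F1), (F4).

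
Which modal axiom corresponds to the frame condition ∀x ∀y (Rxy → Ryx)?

This is symmetry; the standard corresponding axiom is B: p → □◇p.
Suppose p→□◇p is valid. Take Rxy and set V(p)={x}. Then p at x, so □◇p at x, so ◇p at y, so some z with Ryz has p; z=x, i.e. Ryx.

p → □◇p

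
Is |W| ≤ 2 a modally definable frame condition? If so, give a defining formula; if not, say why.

If a class were modally definable it would be closed under disjoint unions (Goldblatt–Thomason).
Any modal formula valid on each of 3 disjoint one-world frames is valid on their disjoint union (validity is preserved under disjoint unions). Each one-world frame has |W|=1≤2, but the union has |W|=3.
Hence having at most 2 worlds is not modally definable.

Not definable by any modal formula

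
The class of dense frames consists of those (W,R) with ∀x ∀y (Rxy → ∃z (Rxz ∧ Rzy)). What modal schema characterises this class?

□□ψ → □ψ

A defining formula is □□ψ → □ψ (the C4 axiom).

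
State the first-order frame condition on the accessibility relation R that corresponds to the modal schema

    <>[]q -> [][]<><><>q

forall x forall y forall z ((xRy & x R^2 z) -> exists w (yRw & z R^3 w))

This is a Sahlqvist (Geach-type) schema ◇^1□^1q → □^2◇^3q.
Minimal-valuation argument: fix x; take any y with xR^1y and any z with xR^2z. Set V(q) to the set of worlds R-reachable from y in exactly 1 step. Then □^1q holds at y, so the antecedent holds at x; validity forces ◇^3q at z, giving a w with zR^3w and yR^1w.
First-order correspondent: forall x forall y forall z ((xRy & x R^2 z) -> exists w (yRw & z R^3 w)).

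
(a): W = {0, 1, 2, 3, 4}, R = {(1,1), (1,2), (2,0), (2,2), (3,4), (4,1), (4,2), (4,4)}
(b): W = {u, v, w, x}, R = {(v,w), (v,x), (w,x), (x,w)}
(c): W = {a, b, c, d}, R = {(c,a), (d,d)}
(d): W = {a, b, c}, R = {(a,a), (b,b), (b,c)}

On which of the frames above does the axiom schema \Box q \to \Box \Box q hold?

(c), (d)

The schema corresponds to transitivity: \forall x \forall y \forall z (Rxy \wedge Ryz \to Rxz).
(a): fails — R34 and R42 but not R32.
(b): fails — Rxw and Rwx but not Rxx.
(c): satisfies the condition.
(d): satisfies the condition.
Valid on: (c), (d).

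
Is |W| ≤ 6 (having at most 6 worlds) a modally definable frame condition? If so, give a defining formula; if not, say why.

No — not modally definable

Modal frame validity is preserved under disjoint unions.
Any modal formula valid on each of 7 disjoint one-world frames is valid on their disjoint union (validity is preserved under disjoint unions). Each one-world frame has |W|=1≤6, but the union has |W|=7.
Hence having at most 6 worlds is not modally definable.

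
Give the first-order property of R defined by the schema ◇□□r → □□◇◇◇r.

This is a Sahlqvist (Geach-type) schema ◇^1□^2r → □^2◇^3r.
Minimal-valuation argument: fix x; take any y with xR^1y and any z with xR^2z. Set V(r) to the set of worlds R-reachable from y in exactly 2 steps. Then □^2r holds at y, so the antecedent holds at x; validity forces ◇^3r at z, giving a w with zR^3w and yR^2w.
First-order correspondent: ∀x ∀y ∀z ((xRy ∧ xR²z) → ∃w (yR²w ∧ zR³w)).

∀x ∀y ∀z ((xRy ∧ xR²z) → ∃w (yR²w ∧ zR³w))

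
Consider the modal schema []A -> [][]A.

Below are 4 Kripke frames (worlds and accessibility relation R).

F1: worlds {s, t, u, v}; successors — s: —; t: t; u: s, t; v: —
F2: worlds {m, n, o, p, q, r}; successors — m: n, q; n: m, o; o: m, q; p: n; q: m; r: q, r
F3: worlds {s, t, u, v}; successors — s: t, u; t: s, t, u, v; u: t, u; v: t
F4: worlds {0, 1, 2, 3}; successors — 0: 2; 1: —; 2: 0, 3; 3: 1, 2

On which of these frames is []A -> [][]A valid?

Frame correspondent (Sahlqvist): forall x forall y forall z (Rxy & Ryz -> Rxz) — i.e. transitivity.
F1: satisfies the condition.
F2: fails — Rom and Rmn but not Ron.
F3: fails — Rut and Rtv but not Ruv.
F4: fails — R32 and R23 but not R33.

F1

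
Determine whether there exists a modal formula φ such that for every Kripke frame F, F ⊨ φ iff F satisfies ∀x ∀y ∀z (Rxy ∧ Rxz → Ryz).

Yes: it is the Euclidean property, defined by the 5 schema ◇q → □◇q.

Yes — defined by ◇q → □◇q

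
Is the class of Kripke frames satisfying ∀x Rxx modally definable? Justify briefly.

Yes: it is reflexivity, defined by the T schema □r → r.
Suppose □r→r is valid. At any x set V(r)={w : Rxw}. Then □r holds at x, so r holds at x, i.e. Rxx.

Yes, by □r → r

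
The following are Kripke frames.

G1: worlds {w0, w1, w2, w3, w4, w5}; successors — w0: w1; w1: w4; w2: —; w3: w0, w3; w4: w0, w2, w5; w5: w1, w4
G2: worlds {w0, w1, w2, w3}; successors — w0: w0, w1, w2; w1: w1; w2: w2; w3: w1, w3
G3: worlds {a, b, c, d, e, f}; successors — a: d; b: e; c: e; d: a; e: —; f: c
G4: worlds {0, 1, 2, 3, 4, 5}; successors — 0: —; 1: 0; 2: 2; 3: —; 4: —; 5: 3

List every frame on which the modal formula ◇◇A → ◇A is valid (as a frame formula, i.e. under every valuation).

This is the axiom for transitivity; its first-order frame correspondent is ∀x ∀y ∀z (Rxy ∧ Ryz → Rxz).
G1: fails — Rw3w0 and Rw0w1 but not Rw3w1.
G2: condition met.
G3: fails — Rfc and Rce but not Rfe.
G4: condition met.

G2, G4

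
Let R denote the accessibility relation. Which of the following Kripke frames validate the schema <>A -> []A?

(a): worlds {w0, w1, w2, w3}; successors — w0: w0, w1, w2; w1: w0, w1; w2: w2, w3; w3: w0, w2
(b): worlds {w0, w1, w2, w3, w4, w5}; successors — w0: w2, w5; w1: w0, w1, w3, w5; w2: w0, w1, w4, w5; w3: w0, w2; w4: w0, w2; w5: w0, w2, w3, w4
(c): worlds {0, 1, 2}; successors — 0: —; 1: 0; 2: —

Frame correspondent (Sahlqvist): forall x forall y forall z (Rxy & Rxz -> y = z) — i.e. partial functionality.
(a): fails — w0 sees both w0 and w1.
(b): fails — w0 sees both w2 and w5.
(c): satisfies the condition.
Valid on: (c).

(c)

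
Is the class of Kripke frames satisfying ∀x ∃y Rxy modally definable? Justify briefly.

Yes: it is seriality, defined by the D schema □p → ◇p.

Yes — defined by □p → ◇p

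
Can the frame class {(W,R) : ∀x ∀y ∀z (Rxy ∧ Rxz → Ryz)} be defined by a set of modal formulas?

Yes — defined by ◇q → □◇q

This is a Sahlqvist condition; the 5 axiom ◇q → □◇q defines it.
Suppose ◇q→□◇q is valid. Take Rxy, Rxz and set V(q)={y}. Then ◇q at x, so □◇q at x, so ◇q at z, so some w with Rzw has q; w=y, i.e. Rzy. By symmetry of the argument, Ryz.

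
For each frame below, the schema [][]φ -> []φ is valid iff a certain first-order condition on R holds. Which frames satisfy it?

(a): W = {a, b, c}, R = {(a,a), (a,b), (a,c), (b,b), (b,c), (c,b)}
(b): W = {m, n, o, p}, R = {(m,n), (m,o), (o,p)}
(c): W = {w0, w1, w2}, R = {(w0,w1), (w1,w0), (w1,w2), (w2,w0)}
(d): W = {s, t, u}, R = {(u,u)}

The schema corresponds to density: forall x forall y (Rxy -> exists z (Rxz & Rzy)).
(a): condition met.
(b): fails — Rop but no z with Roz and Rzp.
(c): fails — Rw1w2 but no z with Rw1z and Rzw2.
(d): condition met.
Valid on: (a), (d).

(a), (d)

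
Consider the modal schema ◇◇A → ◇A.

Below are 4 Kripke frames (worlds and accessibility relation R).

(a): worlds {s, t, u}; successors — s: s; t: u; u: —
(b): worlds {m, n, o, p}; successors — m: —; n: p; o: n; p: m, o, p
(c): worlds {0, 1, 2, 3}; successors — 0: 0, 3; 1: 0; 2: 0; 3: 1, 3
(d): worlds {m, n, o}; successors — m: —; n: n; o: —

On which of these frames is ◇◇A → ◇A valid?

(a), (d)

This is the axiom for transitivity; its first-order frame correspondent is ∀x ∀y ∀z (Rxy ∧ Ryz → Rxz).
(a): satisfies the condition.
(b): fails — Ron and Rnp but not Rop.
(c): fails — R10 and R03 but not R13.
(d): satisfies the condition.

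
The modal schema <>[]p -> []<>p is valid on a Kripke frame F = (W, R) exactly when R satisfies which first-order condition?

convergence: forall x forall y forall z (Rxy & Rxz -> exists w (Ryw & Rzw))

Suppose ◇□p→□◇p is valid. Take Rxy, Rxz and set V(p)={w : Ryw}. Then □p at y so ◇□p at x, so □◇p at x, so ◇p at z, giving w with Rzw and Ryw.
The converse is a direct semantic check.
Frame condition: forall x forall y forall z (Rxy & Rxz -> exists w (Ryw & Rzw)).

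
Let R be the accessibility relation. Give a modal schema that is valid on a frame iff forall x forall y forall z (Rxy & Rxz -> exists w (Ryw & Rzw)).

◇□r → □◇r

The condition is convergence. The .2 schema ◇□r → □◇r defines it.
Suppose ◇□r→□◇r is valid. Take Rxy, Rxz and set V(r)={w : Ryw}. Then □r at y so ◇□r at x, so □◇r at x, so ◇r at z, giving w with Rzw and Ryw.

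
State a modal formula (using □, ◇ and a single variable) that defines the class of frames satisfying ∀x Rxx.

The condition is reflexivity. The T schema □p → p defines it.
Suppose □p→p is valid. At any x set V(p)={w : Rxw}. Then □p holds at x, so p holds at x, i.e. Rxx.

□p → p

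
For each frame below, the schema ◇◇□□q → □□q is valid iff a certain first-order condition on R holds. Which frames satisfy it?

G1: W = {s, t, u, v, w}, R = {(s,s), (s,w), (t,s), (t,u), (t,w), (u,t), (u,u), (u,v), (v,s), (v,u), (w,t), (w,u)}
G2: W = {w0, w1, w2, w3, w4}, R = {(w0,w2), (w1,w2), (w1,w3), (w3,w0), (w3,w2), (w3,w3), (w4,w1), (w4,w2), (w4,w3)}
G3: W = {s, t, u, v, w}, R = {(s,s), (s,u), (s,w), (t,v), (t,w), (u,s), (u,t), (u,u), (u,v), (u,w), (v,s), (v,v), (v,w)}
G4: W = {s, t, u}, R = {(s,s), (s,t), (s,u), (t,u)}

none

This is the axiom for a generalized confluence (Geach) condition; its first-order frame correspondent is ∀x ∀y ∀z ((xR²y ∧ xR²z) → ∃w (yR²w ∧ z = w)).
G1: fails — tR²s, tR²v but no w* with sR²w* and v=w*.
G2: fails — w1R²w0, w1R²w0 but no w with w0R²w and w0=w.
G3: fails — sR²t, sR²t but no w* with tR²w* and t=w*.
G4: fails — sR²t, sR²s but no w with tR²w and s=w.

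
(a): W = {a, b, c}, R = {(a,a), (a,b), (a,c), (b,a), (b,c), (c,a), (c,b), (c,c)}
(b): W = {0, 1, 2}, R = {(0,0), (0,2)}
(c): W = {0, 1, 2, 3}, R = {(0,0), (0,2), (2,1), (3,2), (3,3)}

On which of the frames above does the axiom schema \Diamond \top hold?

(a)

The schema corresponds to seriality: \forall x \exists y Rxy.
(a): condition met.
(b): fails — world 1 has no successor.
(c): fails — world 1 has no successor.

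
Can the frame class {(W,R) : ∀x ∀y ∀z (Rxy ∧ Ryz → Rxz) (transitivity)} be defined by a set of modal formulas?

Yes — defined by □q → □□q

This is a Sahlqvist condition; the 4 axiom □q → □□q defines it.
Suppose □q→□□q is valid. Take Rxy, Ryz and set V(q)={w : Rxw}. Then □q at x, so □□q at x, so □q at y, so q at z, i.e. Rxz.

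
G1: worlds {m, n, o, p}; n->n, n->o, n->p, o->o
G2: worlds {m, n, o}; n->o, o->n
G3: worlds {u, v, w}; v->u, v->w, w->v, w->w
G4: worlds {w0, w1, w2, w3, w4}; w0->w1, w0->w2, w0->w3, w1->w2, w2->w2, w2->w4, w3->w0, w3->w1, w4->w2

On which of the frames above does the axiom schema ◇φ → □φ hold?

G2

Frame correspondent (Sahlqvist): ∀x ∀y ∀z (Rxy ∧ Rxz → y = z) — i.e. partial functionality.
G1: fails — n sees both n and o.
G2: holds.
G3: fails — v sees both u and w.
G4: fails — w0 sees both w1 and w2.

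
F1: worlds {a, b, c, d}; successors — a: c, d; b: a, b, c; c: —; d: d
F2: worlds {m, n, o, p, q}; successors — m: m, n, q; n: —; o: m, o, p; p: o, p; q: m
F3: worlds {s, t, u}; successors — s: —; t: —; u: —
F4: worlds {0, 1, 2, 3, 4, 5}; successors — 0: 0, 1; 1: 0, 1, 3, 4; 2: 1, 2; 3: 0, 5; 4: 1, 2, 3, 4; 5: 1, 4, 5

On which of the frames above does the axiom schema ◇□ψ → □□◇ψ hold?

F3

The schema corresponds to a generalized confluence (Geach) condition: ∀x ∀y ∀z ((xRy ∧ xR²z) → ∃w (yRw ∧ zRw)).
F1: fails — aRc, aR²d but no w with cRw and dRw.
F2: fails — mRm, mR²n but no w with mRw and nRw.
F3: satisfies the condition.
F4: fails — 1R3, 1R²2 but no w with 3Rw and 2Rw.
Valid on: F3.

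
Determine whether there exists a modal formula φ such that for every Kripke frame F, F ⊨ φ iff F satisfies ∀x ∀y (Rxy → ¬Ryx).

No

Modal frame validity is preserved under surjective bounded morphisms.
The 5-cycle (worlds w0,w1,w2,w3,w4 with w0→w1→w2→w3→w4→w0) is asymmetric. Mapping every world to a single reflexive point • is a surjective bounded morphism, and the reflexive point is not asymmetric (R•• but asymmetry requires ¬R••).
So no modal formula (or set of formulas) defines exactly the asymmetric frames.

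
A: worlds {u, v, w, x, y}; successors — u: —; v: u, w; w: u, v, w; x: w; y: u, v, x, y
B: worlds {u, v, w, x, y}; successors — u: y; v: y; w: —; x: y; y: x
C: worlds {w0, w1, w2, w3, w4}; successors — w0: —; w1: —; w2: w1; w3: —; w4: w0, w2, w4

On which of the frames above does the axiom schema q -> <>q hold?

This is the axiom for reflexivity; its first-order frame correspondent is forall x Rxx.
A: fails — world u does not see itself.
B: fails — world u does not see itself.
C: fails — world w0 does not see itself.
Valid on no frame.

none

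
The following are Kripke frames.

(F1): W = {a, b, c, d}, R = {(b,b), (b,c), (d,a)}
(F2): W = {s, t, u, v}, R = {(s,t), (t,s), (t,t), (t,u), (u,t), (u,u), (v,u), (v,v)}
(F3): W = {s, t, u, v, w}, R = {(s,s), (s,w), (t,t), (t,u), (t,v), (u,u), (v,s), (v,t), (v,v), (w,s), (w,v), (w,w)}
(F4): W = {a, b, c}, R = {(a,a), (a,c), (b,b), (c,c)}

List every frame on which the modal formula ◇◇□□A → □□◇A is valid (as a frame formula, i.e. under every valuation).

(F2), (F4)

This is the axiom for a generalized confluence (Geach) condition; its first-order frame correspondent is ∀x ∀y ∀z ((xR²y ∧ xR²z) → ∃w (yR²w ∧ zRw)).
(F1): fails — bR²b, bR²c but no w with bR²w and cRw.
(F2): holds.
(F3): fails — tR²s, tR²u but no w* with sR²w* and uRw*.
(F4): holds.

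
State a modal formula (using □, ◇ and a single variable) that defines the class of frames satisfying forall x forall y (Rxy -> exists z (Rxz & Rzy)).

□□ψ → □ψ

This is density; the standard corresponding axiom is C4: □□ψ → □ψ.
Suppose □□ψ→□ψ is valid. Take Rxy and set V(ψ)={w : xR²w}. Then □□ψ at x, so □ψ at x, so ψ at y, i.e. ∃z(Rxz∧Rzy).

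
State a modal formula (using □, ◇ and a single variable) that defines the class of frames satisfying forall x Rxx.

□r → r

This is reflexivity; the standard corresponding axiom is T: □r → r.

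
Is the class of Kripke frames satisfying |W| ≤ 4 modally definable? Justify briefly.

No

If a class were modally definable it would be closed under disjoint unions (Goldblatt–Thomason).
Any modal formula valid on each of 5 disjoint one-world frames is valid on their disjoint union (validity is preserved under disjoint unions). Each one-world frame has |W|=1≤4, but the union has |W|=5.
Hence having at most 4 worlds is not modally definable.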